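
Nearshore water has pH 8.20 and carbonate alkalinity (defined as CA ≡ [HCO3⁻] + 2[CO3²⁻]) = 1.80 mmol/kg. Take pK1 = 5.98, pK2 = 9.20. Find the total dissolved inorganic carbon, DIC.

CA = [HCO3⁻] + 2[CO3²⁻] = (α₁ + 2α₂)·DIC
At pH 8.20: [H⁺]/K1 = 10^-2.22 = 0.0060256, K2/[H⁺] = 10^-1.00 = 0.10000
α₁ = 1/(1 + 0.0060256 + 0.10000) = 1/1.1060 = 0.9041; α₂ = α₁·K2/[H⁺] = 0.09041
α₁ + 2α₂ = 1.0850
DIC = CA / (α₁ + 2α₂) = 1.80 / 1.0850 = 1.66 mmol/kg

DIC = 1.66 mmol/kg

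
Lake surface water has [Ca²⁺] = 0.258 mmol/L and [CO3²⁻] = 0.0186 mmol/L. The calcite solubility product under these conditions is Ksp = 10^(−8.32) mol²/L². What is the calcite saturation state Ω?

Ksp = 10^(−8.32) = 4.786×10^-9
Ω = [Ca²⁺][CO3²⁻]/Ksp = (0.258×10^-3)(0.0186×10^-3) / 4.786×10^-9 = 1.00

Ω = 1.00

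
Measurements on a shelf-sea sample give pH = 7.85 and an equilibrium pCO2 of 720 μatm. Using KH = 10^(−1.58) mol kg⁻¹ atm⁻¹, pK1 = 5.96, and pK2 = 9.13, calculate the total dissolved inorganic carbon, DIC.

[CO2*] = KH · pCO2 = 10^(−1.58) × 720×10^-6 = 1.894×10^-5 mol/kg
α₀ = 1/(1 + K1/[H⁺] + K1K2/[H⁺]²) = 1/(1 + 10^+1.89 + 10^+0.61) = 0.01209
DIC = [CO2*]/α₀ = 1.894×10^-5 / 0.01209 = 1.57 mmol/kg

DIC = 1.57 mmol/kg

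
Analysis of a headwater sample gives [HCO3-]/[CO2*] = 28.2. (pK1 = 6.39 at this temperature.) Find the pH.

From K1 = [H⁺][HCO3-]/[CO2*]:  pH = pK1 + log₁₀([HCO3-]/[CO2*])
log₁₀(28.2) = +1.450
pH = 6.39 + (+1.450) = 7.84

pH = 7.84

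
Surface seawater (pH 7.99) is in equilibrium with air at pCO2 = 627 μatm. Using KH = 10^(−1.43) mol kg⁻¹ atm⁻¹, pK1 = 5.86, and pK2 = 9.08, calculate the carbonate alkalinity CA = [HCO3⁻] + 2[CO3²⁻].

CA = 3.65 mmol/kg

[CO2*] = KH · pCO2 = 10^(−1.43) × 627×10^-6 = 2.330×10^-5 mol/kg
α₀ = 1/(1 + K1/[H⁺] + K1K2/[H⁺]²) = 1/(1 + 10^+2.13 + 10^+1.04) = 0.006809
DIC = [CO2*]/α₀ = 2.330×10^-5 / 0.006809 = 3.421 mmol/kg
CA = (α₁ + 2α₂)·DIC = (0.9185 + 2×0.07466) × 3.421 = 3.65 mmol/kg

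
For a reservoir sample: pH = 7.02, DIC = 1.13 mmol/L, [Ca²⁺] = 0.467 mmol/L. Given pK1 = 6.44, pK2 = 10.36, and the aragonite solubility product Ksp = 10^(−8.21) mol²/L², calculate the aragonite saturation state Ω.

Ω = 0.0310

α₂ = 1 / (1 + [H⁺]/K2 + [H⁺]²/(K1K2)) = 1 / (1 + 10^+3.34 + 10^+2.76)
   = 1 / (1 + 2187.8 + 575.44) = 1/2764.2 = 0.0003618
[CO3²⁻] = α₂ × DIC = 0.0003618 × 1.13 = 0.0004088 mmol/L = 0.4088 μmol/L
Ksp = 10^(−8.21) = 6.166×10^-9
Ω = [Ca²⁺][CO3²⁻]/Ksp = (0.467×10^-3)(4.088×10^-7) / 6.166×10^-9 = 0.0310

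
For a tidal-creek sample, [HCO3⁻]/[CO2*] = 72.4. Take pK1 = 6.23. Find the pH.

pH = 8.09

From K1 = [H⁺][HCO3⁻]/[CO2*]:  pH = pK1 + log₁₀([HCO3⁻]/[CO2*])
log₁₀(72.4) = +1.860
pH = 6.23 + (+1.860) = 8.09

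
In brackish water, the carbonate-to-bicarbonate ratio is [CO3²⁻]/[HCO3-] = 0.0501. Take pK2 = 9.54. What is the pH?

pH = 8.24

From K2 = [H⁺][CO3²⁻]/[HCO3-]:  pH = pK2 + log₁₀([CO3²⁻]/[HCO3-])
log₁₀(0.0501) = -1.300
pH = 9.54 + (-1.300) = 8.24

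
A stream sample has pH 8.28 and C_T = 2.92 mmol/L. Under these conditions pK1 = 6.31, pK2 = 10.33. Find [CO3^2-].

α₂ = 1 / (1 + [H⁺]/K2 + [H⁺]²/(K1K2)) = 1 / (1 + 10^+2.05 + 10^+0.08)
   = 1 / (1 + 112.20 + 1.2023) = 1/114.40 = 0.008741
[CO3²⁻] = α₂ × DIC = 0.008741 × 2.92 = 0.0255 mmol/L

[CO3²⁻] = 0.0255 mmol/L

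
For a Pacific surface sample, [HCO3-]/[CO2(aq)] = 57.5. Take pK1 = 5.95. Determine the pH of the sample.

From K1 = [H⁺][HCO3-]/[CO2(aq)]:  pH = pK1 + log₁₀([HCO3-]/[CO2(aq)])
log₁₀(57.5) = +1.760
pH = 5.95 + (+1.760) = 7.71

pH = 7.71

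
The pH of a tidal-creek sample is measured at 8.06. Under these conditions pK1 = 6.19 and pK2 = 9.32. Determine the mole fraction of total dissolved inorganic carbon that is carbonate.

α₂ = 1 / (1 + [H⁺]/K2 + [H⁺]²/(K1K2)) = 1 / (1 + 10^+1.26 + 10^-0.61)
   = 1 / (1 + 18.197 + 0.24547) = 1/19.442 = 0.05143

α₂ = 0.0514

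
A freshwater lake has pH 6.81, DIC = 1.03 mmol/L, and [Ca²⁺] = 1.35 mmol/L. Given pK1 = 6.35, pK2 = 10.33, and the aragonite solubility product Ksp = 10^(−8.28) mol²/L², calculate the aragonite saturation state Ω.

Ω = 0.0594

α₂ = 1 / (1 + [H⁺]/K2 + [H⁺]²/(K1K2)) = 1 / (1 + 10^+3.52 + 10^+3.06)
   = 1 / (1 + 3311.3 + 1148.2) = 1/4460.5 = 0.0002242
[CO3²⁻] = α₂ × DIC = 0.0002242 × 1.03 = 0.0002309 mmol/L = 0.2309 μmol/L
Ksp = 10^(−8.28) = 5.248×10^-9
Ω = [Ca²⁺][CO3²⁻]/Ksp = (1.35×10^-3)(2.309×10^-7) / 5.248×10^-9 = 0.0594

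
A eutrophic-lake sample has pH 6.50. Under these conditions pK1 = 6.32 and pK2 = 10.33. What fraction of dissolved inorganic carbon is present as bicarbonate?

α₁ = 0.602

α₁ = 1 / (1 + [H⁺]/K1 + K2/[H⁺]) = 1 / (1 + 10^-0.18 + 10^-3.83)
   = 1 / (1 + 0.66069 + 0.00014791) = 1/1.6608 = 0.6021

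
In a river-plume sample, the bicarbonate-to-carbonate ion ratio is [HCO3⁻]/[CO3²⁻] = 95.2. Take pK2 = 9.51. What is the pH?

From K2 = [H⁺][CO3²⁻]/[HCO3⁻]:  pH = pK2 − log₁₀([HCO3⁻]/[CO3²⁻])
log₁₀(95.2) = +1.979
pH = 9.51 − (+1.979) = 7.53

pH = 7.53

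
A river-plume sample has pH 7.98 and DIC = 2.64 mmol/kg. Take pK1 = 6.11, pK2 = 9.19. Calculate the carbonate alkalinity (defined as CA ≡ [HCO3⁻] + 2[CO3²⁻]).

CA = [HCO3⁻] + 2[CO3²⁻] = (α₁ + 2α₂)·DIC
At pH 7.98: [H⁺]/K1 = 10^-1.87 = 0.013490, K2/[H⁺] = 10^-1.21 = 0.061660
α₁ = 1/(1 + 0.013490 + 0.061660) = 1/1.0751 = 0.9301; α₂ = α₁·K2/[H⁺] = 0.05735
α₁ + 2α₂ = 1.0448
CA = 1.0448 × 2.64 = 2.76 mmol/kg

CA = 2.76 mmol/kg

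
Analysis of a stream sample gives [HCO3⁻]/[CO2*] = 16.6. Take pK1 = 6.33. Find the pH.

From K1 = [H⁺][HCO3⁻]/[CO2*]:  pH = pK1 + log₁₀([HCO3⁻]/[CO2*])
log₁₀(16.6) = +1.220
pH = 6.33 + (+1.220) = 7.55

pH = 7.55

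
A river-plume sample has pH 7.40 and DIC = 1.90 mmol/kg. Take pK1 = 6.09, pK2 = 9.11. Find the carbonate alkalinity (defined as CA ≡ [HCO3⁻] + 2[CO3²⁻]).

CA = [HCO3⁻] + 2[CO3²⁻] = (α₁ + 2α₂)·DIC
At pH 7.40: [H⁺]/K1 = 10^-1.31 = 0.048978, K2/[H⁺] = 10^-1.71 = 0.019498
α₁ = 1/(1 + 0.048978 + 0.019498) = 1/1.0685 = 0.9359; α₂ = α₁·K2/[H⁺] = 0.01825
α₁ + 2α₂ = 0.9724
CA = 0.9724 × 1.90 = 1.85 mmol/kg

CA = 1.85 mmol/kg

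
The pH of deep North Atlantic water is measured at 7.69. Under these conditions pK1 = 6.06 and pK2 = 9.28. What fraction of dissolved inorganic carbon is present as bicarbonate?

α₁ = 1 / (1 + [H⁺]/K1 + K2/[H⁺]) = 1 / (1 + 10^-1.63 + 10^-1.59)
   = 1 / (1 + 0.023442 + 0.025704) = 1/1.0491 = 0.9532

α₁ = 0.953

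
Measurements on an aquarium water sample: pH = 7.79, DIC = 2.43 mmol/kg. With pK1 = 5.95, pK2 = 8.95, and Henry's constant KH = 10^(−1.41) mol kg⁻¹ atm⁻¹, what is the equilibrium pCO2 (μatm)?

α₀ = 1 / (1 + K1/[H⁺] + K1K2/[H⁺]²) = 1 / (1 + 10^+1.84 + 10^+0.68)
   = 1 / (1 + 69.183 + 4.7863) = 1/74.969 = 0.01334
[CO2*] = α₀ × DIC = 0.01334 × 2.43 = 0.03241 mmol/kg
pCO2 = [CO2*]/KH = 3.241×10^-5 / 3.890×10^-2 = 833 μatm

pCO2 = 833 μatm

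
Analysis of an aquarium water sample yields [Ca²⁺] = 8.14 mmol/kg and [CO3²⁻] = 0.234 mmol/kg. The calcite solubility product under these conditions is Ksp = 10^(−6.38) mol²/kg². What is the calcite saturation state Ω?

Ksp = 10^(−6.38) = 4.169×10^-7
Ω = [Ca²⁺][CO3²⁻]/Ksp = (8.14×10^-3)(0.234×10^-3) / 4.169×10^-7 = 4.57

Ω = 4.57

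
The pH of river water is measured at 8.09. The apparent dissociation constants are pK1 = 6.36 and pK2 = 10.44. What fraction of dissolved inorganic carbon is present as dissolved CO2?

α₀ = 0.0182

α₀ = 1 / (1 + K1/[H⁺] + K1K2/[H⁺]²) = 1 / (1 + 10^+1.73 + 10^-0.62)
   = 1 / (1 + 53.703 + 0.23988) = 1/54.943 = 0.01820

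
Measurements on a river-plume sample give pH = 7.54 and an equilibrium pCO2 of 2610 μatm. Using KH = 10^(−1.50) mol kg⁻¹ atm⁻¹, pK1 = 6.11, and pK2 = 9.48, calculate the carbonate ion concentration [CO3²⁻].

[CO2*] = KH · pCO2 = 10^(−1.50) × 2610×10^-6 = 8.254×10^-5 mol/kg
α₀ = 1/(1 + K1/[H⁺] + K1K2/[H⁺]²) = 1/(1 + 10^+1.43 + 10^-0.51) = 0.03543
DIC = [CO2*]/α₀ = 8.254×10^-5 / 0.03543 = 2.330 mmol/kg
[CO3²⁻] = α₂·DIC; α₂ = 0.01095, so [CO3²⁻] = 0.01095 × 2.330 = 0.0255 mmol/kg

[CO3²⁻] = 0.0255 mmol/kg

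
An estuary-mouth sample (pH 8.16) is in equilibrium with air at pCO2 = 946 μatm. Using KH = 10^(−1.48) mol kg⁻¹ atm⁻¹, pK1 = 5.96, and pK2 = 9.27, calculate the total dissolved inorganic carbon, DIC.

[CO2*] = KH · pCO2 = 10^(−1.48) × 946×10^-6 = 3.133×10^-5 mol/kg
α₀ = 1/(1 + K1/[H⁺] + K1K2/[H⁺]²) = 1/(1 + 10^+2.20 + 10^+1.09) = 0.005821
DIC = [CO2*]/α₀ = 3.133×10^-5 / 0.005821 = 5.38 mmol/kg

DIC = 5.38 mmol/kg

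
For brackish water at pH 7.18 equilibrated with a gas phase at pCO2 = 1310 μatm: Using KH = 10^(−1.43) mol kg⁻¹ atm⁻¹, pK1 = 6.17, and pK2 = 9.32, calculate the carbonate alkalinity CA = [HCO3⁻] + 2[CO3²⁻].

[CO2*] = KH · pCO2 = 10^(−1.43) × 1310×10^-6 = 4.867×10^-5 mol/kg
α₀ = 1/(1 + K1/[H⁺] + K1K2/[H⁺]²) = 1/(1 + 10^+1.01 + 10^-1.13) = 0.08844
DIC = [CO2*]/α₀ = 4.867×10^-5 / 0.08844 = 0.5503 mmol/kg
CA = (α₁ + 2α₂)·DIC = (0.9050 + 2×0.006556) × 0.5503 = 0.505 mmol/kg

CA = 0.505 mmol/kg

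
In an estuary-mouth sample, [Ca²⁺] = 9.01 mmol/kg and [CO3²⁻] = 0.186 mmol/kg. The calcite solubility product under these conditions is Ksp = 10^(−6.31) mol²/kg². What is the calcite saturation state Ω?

Ksp = 10^(−6.31) = 4.898×10^-7
Ω = [Ca²⁺][CO3²⁻]/Ksp = (9.01×10^-3)(0.186×10^-3) / 4.898×10^-7 = 3.42

Ω = 3.42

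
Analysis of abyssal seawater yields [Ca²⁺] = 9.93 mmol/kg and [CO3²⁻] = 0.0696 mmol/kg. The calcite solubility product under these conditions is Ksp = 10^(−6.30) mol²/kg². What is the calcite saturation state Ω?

Ksp = 10^(−6.30) = 5.012×10^-7
Ω = [Ca²⁺][CO3²⁻]/Ksp = (9.93×10^-3)(0.0696×10^-3) / 5.012×10^-7 = 1.38

Ω = 1.38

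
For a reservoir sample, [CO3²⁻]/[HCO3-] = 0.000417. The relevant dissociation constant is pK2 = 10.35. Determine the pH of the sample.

From K2 = [H⁺][CO3²⁻]/[HCO3-]:  pH = pK2 + log₁₀([CO3²⁻]/[HCO3-])
log₁₀(0.000417) = -3.380
pH = 10.35 + (-3.380) = 6.97

pH = 6.97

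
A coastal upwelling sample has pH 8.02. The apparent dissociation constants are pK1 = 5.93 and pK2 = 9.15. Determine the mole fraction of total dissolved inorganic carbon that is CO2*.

α₀ = 1 / (1 + K1/[H⁺] + K1K2/[H⁺]²) = 1 / (1 + 10^+2.09 + 10^+0.96)
   = 1 / (1 + 123.03 + 9.1201) = 1/133.15 = 0.007510

α₀ = 0.00751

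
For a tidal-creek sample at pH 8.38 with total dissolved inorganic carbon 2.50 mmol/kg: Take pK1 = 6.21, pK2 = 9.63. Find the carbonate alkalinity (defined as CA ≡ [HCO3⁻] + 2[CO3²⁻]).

CA = 2.62 mmol/kg

CA = [HCO3⁻] + 2[CO3²⁻] = (α₁ + 2α₂)·DIC
At pH 8.38: [H⁺]/K1 = 10^-2.17 = 0.0067608, K2/[H⁺] = 10^-1.25 = 0.056234
α₁ = 1/(1 + 0.0067608 + 0.056234) = 1/1.0630 = 0.9407; α₂ = α₁·K2/[H⁺] = 0.05290
α₁ + 2α₂ = 1.0465
CA = 1.0465 × 2.50 = 2.62 mmol/kg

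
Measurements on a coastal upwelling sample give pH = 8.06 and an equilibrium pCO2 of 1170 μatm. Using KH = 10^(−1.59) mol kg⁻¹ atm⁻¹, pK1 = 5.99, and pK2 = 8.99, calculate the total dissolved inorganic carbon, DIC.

DIC = 3.98 mmol/kg

[CO2*] = KH · pCO2 = 10^(−1.59) × 1170×10^-6 = 3.007×10^-5 mol/kg
α₀ = 1/(1 + K1/[H⁺] + K1K2/[H⁺]²) = 1/(1 + 10^+2.07 + 10^+1.14) = 0.007559
DIC = [CO2*]/α₀ = 3.007×10^-5 / 0.007559 = 3.98 mmol/kg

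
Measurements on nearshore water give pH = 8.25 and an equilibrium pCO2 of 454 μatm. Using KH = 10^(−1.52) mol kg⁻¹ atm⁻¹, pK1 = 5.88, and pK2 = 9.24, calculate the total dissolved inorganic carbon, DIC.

[CO2*] = KH · pCO2 = 10^(−1.52) × 454×10^-6 = 1.371×10^-5 mol/kg
α₀ = 1/(1 + K1/[H⁺] + K1K2/[H⁺]²) = 1/(1 + 10^+2.37 + 10^+1.38) = 0.003855
DIC = [CO2*]/α₀ = 1.371×10^-5 / 0.003855 = 3.56 mmol/kg

DIC = 3.56 mmol/kg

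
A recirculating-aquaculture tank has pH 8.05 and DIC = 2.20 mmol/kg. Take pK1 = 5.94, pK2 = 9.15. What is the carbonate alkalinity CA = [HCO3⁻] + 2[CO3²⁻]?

CA = [HCO3⁻] + 2[CO3²⁻] = (α₁ + 2α₂)·DIC
At pH 8.05: [H⁺]/K1 = 10^-2.11 = 0.0077625, K2/[H⁺] = 10^-1.10 = 0.079433
α₁ = 1/(1 + 0.0077625 + 0.079433) = 1/1.0872 = 0.9198; α₂ = α₁·K2/[H⁺] = 0.07306
α₁ + 2α₂ = 1.0659
CA = 1.0659 × 2.20 = 2.35 mmol/kg

CA = 2.35 mmol/kg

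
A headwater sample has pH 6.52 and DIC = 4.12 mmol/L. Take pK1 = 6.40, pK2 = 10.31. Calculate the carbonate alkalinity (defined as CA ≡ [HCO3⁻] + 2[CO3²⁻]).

CA = [HCO3⁻] + 2[CO3²⁻] = (α₁ + 2α₂)·DIC
At pH 6.52: [H⁺]/K1 = 10^-0.12 = 0.75858, K2/[H⁺] = 10^-3.79 = 0.00016218
α₁ = 1/(1 + 0.75858 + 0.00016218) = 1/1.7587 = 0.5686; α₂ = α₁·K2/[H⁺] = 9.221×10^-5
α₁ + 2α₂ = 0.5688
CA = 0.5688 × 4.12 = 2.34 mmol/L

CA = 2.34 mmol/L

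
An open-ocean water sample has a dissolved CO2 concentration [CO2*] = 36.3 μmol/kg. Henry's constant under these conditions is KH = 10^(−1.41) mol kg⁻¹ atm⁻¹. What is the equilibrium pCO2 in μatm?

pCO2 = 933 μatm

KH = 10^(−1.41) = 3.890×10^-2 mol kg⁻¹ atm⁻¹
pCO2 = [CO2*]/KH = 36.3×10^-6 / 3.890×10^-2 = 9.33×10^-4 atm = 933 μatm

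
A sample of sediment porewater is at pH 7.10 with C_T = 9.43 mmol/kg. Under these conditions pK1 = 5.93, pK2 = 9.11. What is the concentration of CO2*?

[CO2*] = 0.592 mmol/kg

α₀ = 1 / (1 + K1/[H⁺] + K1K2/[H⁺]²) = 1 / (1 + 10^+1.17 + 10^-0.84)
   = 1 / (1 + 14.791 + 0.14454) = 1/15.936 = 0.06275
[CO2*] = α₀ × DIC = 0.06275 × 9.43 = 0.592 mmol/kg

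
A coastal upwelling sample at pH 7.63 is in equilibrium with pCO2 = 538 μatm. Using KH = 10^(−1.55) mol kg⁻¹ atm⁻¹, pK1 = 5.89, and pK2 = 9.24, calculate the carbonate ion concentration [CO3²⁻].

[CO3²⁻] = 0.0205 mmol/kg

[CO2*] = KH · pCO2 = 10^(−1.55) × 538×10^-6 = 1.516×10^-5 mol/kg
α₀ = 1/(1 + K1/[H⁺] + K1K2/[H⁺]²) = 1/(1 + 10^+1.74 + 10^+0.13) = 0.01745
DIC = [CO2*]/α₀ = 1.516×10^-5 / 0.01745 = 0.8689 mmol/kg
[CO3²⁻] = α₂·DIC; α₂ = 0.02354, so [CO3²⁻] = 0.02354 × 0.8689 = 0.0205 mmol/kg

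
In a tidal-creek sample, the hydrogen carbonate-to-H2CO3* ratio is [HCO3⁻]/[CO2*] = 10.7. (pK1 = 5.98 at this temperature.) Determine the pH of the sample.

From K1 = [H⁺][HCO3⁻]/[CO2*]:  pH = pK1 + log₁₀([HCO3⁻]/[CO2*])
log₁₀(10.7) = +1.029
pH = 5.98 + (+1.029) = 7.01

pH = 7.01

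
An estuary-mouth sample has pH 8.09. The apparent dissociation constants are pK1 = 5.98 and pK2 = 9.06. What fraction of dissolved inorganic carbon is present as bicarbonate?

α₁ = 0.897

α₁ = 1 / (1 + [H⁺]/K1 + K2/[H⁺]) = 1 / (1 + 10^-2.11 + 10^-0.97)
   = 1 / (1 + 0.0077625 + 0.10715) = 1/1.1149 = 0.8969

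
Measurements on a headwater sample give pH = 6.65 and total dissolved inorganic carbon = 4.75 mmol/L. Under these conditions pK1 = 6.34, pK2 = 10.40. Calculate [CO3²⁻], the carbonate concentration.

[CO3²⁻] = 0.567 μmol/L

α₂ = 1 / (1 + [H⁺]/K2 + [H⁺]²/(K1K2)) = 1 / (1 + 10^+3.75 + 10^+3.44)
   = 1 / (1 + 5623.4 + 2754.2) = 1/8378.6 = 0.0001194
[CO3²⁻] = α₂ × DIC = 0.0001194 × 4.75 = 0.000567 mmol/L = 0.567 μmol/L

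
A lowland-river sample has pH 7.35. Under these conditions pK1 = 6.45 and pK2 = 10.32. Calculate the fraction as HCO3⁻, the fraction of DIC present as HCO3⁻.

α₁ = 0.887

α₁ = 1 / (1 + [H⁺]/K1 + K2/[H⁺]) = 1 / (1 + 10^-0.90 + 10^-2.97)
   = 1 / (1 + 0.12589 + 0.0010715) = 1/1.1270 = 0.8873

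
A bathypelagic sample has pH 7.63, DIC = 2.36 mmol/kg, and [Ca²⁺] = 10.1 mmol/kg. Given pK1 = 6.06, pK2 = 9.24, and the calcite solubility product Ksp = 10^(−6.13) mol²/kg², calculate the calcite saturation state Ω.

α₂ = 1 / (1 + [H⁺]/K2 + [H⁺]²/(K1K2)) = 1 / (1 + 10^+1.61 + 10^+0.04)
   = 1 / (1 + 40.738 + 1.0965) = 1/42.835 = 0.02335
[CO3²⁻] = α₂ × DIC = 0.02335 × 2.36 = 0.05510 mmol/kg
Ksp = 10^(−6.13) = 7.413×10^-7
Ω = [Ca²⁺][CO3²⁻]/Ksp = (10.1×10^-3)(5.510×10^-5) / 7.413×10^-7 = 0.751

Ω = 0.751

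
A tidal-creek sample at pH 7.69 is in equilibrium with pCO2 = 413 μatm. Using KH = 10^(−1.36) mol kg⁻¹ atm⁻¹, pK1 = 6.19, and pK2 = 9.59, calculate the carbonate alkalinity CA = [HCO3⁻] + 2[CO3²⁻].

CA = 0.584 mmol/kg

[CO2*] = KH · pCO2 = 10^(−1.36) × 413×10^-6 = 1.803×10^-5 mol/kg
α₀ = 1/(1 + K1/[H⁺] + K1K2/[H⁺]²) = 1/(1 + 10^+1.50 + 10^-0.40) = 0.03028
DIC = [CO2*]/α₀ = 1.803×10^-5 / 0.03028 = 0.5953 mmol/kg
CA = (α₁ + 2α₂)·DIC = (0.9577 + 2×0.01206) × 0.5953 = 0.584 mmol/kg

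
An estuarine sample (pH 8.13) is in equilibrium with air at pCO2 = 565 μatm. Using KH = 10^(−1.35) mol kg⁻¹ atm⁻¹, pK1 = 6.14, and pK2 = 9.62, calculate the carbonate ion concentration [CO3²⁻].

[CO3²⁻] = 0.0798 mmol/kg

[CO2*] = KH · pCO2 = 10^(−1.35) × 565×10^-6 = 2.524×10^-5 mol/kg
α₀ = 1/(1 + K1/[H⁺] + K1K2/[H⁺]²) = 1/(1 + 10^+1.99 + 10^+0.50) = 0.009815
DIC = [CO2*]/α₀ = 2.524×10^-5 / 0.009815 = 2.571 mmol/kg
[CO3²⁻] = α₂·DIC; α₂ = 0.03104, so [CO3²⁻] = 0.03104 × 2.571 = 0.0798 mmol/kg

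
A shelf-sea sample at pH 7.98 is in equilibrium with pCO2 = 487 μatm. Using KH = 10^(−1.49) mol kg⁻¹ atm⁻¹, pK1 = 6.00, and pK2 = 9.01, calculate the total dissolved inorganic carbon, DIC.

DIC = 1.66 mmol/kg

[CO2*] = KH · pCO2 = 10^(−1.49) × 487×10^-6 = 1.576×10^-5 mol/kg
α₀ = 1/(1 + K1/[H⁺] + K1K2/[H⁺]²) = 1/(1 + 10^+1.98 + 10^+0.95) = 0.009487
DIC = [CO2*]/α₀ = 1.576×10^-5 / 0.009487 = 1.66 mmol/kg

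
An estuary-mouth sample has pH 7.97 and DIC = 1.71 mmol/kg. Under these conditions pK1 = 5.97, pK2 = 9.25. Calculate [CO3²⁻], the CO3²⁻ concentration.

[CO3²⁻] = 0.0845 mmol/kg

α₂ = 1 / (1 + [H⁺]/K2 + [H⁺]²/(K1K2)) = 1 / (1 + 10^+1.28 + 10^-0.72)
   = 1 / (1 + 19.055 + 0.19055) = 1/20.245 = 0.04939
[CO3²⁻] = α₂ × DIC = 0.04939 × 1.71 = 0.0845 mmol/kg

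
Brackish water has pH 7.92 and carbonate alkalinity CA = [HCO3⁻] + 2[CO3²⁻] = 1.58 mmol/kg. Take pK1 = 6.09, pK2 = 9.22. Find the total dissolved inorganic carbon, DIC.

CA = [HCO3⁻] + 2[CO3²⁻] = (α₁ + 2α₂)·DIC
At pH 7.92: [H⁺]/K1 = 10^-1.83 = 0.014791, K2/[H⁺] = 10^-1.30 = 0.050119
α₁ = 1/(1 + 0.014791 + 0.050119) = 1/1.0649 = 0.9390; α₂ = α₁·K2/[H⁺] = 0.04706
α₁ + 2α₂ = 1.0332
DIC = CA / (α₁ + 2α₂) = 1.58 / 1.0332 = 1.53 mmol/kg

DIC = 1.53 mmol/kg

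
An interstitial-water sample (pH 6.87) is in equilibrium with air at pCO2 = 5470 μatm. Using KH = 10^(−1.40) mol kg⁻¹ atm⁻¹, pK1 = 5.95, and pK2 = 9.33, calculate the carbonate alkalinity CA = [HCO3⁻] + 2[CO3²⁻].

CA = 1.82 mmol/kg

[CO2*] = KH · pCO2 = 10^(−1.40) × 5470×10^-6 = 2.178×10^-4 mol/kg
α₀ = 1/(1 + K1/[H⁺] + K1K2/[H⁺]²) = 1/(1 + 10^+0.92 + 10^-1.54) = 0.1070
DIC = [CO2*]/α₀ = 2.178×10^-4 / 0.1070 = 2.035 mmol/kg
CA = (α₁ + 2α₂)·DIC = (0.8899 + 2×0.003086) × 2.035 = 1.82 mmol/kg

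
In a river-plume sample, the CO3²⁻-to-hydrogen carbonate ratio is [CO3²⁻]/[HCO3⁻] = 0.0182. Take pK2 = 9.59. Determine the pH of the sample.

From K2 = [H⁺][CO3²⁻]/[HCO3⁻]:  pH = pK2 + log₁₀([CO3²⁻]/[HCO3⁻])
log₁₀(0.0182) = -1.740
pH = 9.59 + (-1.740) = 7.85

pH = 7.85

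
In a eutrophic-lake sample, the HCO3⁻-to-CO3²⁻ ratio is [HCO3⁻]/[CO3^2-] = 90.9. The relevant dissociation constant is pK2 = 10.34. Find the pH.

From K2 = [H⁺][CO3^2-]/[HCO3⁻]:  pH = pK2 − log₁₀([HCO3⁻]/[CO3^2-])
log₁₀(90.9) = +1.959
pH = 10.34 − (+1.959) = 8.38

pH = 8.38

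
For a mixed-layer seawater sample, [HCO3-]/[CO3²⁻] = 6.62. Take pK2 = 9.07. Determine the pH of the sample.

From K2 = [H⁺][CO3²⁻]/[HCO3-]:  pH = pK2 − log₁₀([HCO3-]/[CO3²⁻])
log₁₀(6.62) = +0.821
pH = 9.07 − (+0.821) = 8.25

pH = 8.25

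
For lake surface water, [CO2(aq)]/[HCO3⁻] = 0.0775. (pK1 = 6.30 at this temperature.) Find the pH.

pH = 7.41

From K1 = [H⁺][HCO3⁻]/[CO2(aq)]:  pH = pK1 − log₁₀([CO2(aq)]/[HCO3⁻])
log₁₀(0.0775) = -1.111
pH = 6.30 − (-1.111) = 7.41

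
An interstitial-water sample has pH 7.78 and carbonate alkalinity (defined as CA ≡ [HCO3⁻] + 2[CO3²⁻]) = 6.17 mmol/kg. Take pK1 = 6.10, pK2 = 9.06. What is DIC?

DIC = 5.99 mmol/kg

CA = [HCO3⁻] + 2[CO3²⁻] = (α₁ + 2α₂)·DIC
At pH 7.78: [H⁺]/K1 = 10^-1.68 = 0.020893, K2/[H⁺] = 10^-1.28 = 0.052481
α₁ = 1/(1 + 0.020893 + 0.052481) = 1/1.0734 = 0.9316; α₂ = α₁·K2/[H⁺] = 0.04889
α₁ + 2α₂ = 1.0294
DIC = CA / (α₁ + 2α₂) = 6.17 / 1.0294 = 5.99 mmol/kg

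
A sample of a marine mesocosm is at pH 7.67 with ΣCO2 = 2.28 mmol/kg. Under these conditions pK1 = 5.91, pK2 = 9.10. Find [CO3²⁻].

α₂ = 1 / (1 + [H⁺]/K2 + [H⁺]²/(K1K2)) = 1 / (1 + 10^+1.43 + 10^-0.33)
   = 1 / (1 + 26.915 + 0.46774) = 1/28.383 = 0.03523
[CO3²⁻] = α₂ × DIC = 0.03523 × 2.28 = 0.0803 mmol/kg

[CO3²⁻] = 0.0803 mmol/kg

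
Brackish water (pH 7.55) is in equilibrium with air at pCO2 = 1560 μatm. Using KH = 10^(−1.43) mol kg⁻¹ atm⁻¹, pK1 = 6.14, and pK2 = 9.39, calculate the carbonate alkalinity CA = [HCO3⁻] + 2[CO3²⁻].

CA = 1.53 mmol/kg

[CO2*] = KH · pCO2 = 10^(−1.43) × 1560×10^-6 = 5.796×10^-5 mol/kg
α₀ = 1/(1 + K1/[H⁺] + K1K2/[H⁺]²) = 1/(1 + 10^+1.41 + 10^-0.43) = 0.03693
DIC = [CO2*]/α₀ = 5.796×10^-5 / 0.03693 = 1.569 mmol/kg
CA = (α₁ + 2α₂)·DIC = (0.9493 + 2×0.01372) × 1.569 = 1.53 mmol/kg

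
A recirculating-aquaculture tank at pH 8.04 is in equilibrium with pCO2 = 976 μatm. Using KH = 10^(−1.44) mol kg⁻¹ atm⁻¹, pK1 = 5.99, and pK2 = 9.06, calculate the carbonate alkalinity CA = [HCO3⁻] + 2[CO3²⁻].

[CO2*] = KH · pCO2 = 10^(−1.44) × 976×10^-6 = 3.544×10^-5 mol/kg
α₀ = 1/(1 + K1/[H⁺] + K1K2/[H⁺]²) = 1/(1 + 10^+2.05 + 10^+1.03) = 0.008070
DIC = [CO2*]/α₀ = 3.544×10^-5 / 0.008070 = 4.391 mmol/kg
CA = (α₁ + 2α₂)·DIC = (0.9055 + 2×0.08647) × 4.391 = 4.74 mmol/kg

CA = 4.74 mmol/kg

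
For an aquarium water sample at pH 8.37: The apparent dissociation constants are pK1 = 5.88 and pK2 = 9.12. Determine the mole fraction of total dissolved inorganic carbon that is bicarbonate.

α₁ = 0.847

α₁ = 1 / (1 + [H⁺]/K1 + K2/[H⁺]) = 1 / (1 + 10^-2.49 + 10^-0.75)
   = 1 / (1 + 0.0032359 + 0.17783) = 1/1.1811 = 0.8467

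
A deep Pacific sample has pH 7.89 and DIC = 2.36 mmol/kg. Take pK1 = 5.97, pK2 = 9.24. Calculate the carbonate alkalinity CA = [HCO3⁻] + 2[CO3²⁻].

CA = 2.43 mmol/kg

CA = [HCO3⁻] + 2[CO3²⁻] = (α₁ + 2α₂)·DIC
At pH 7.89: [H⁺]/K1 = 10^-1.92 = 0.012023, K2/[H⁺] = 10^-1.35 = 0.044668
α₁ = 1/(1 + 0.012023 + 0.044668) = 1/1.0567 = 0.9464; α₂ = α₁·K2/[H⁺] = 0.04227
α₁ + 2α₂ = 1.0309
CA = 1.0309 × 2.36 = 2.43 mmol/kg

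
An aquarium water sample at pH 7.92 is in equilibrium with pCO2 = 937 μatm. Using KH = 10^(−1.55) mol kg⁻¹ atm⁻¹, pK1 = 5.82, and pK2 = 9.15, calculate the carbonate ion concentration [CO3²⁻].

[CO2*] = KH · pCO2 = 10^(−1.55) × 937×10^-6 = 2.641×10^-5 mol/kg
α₀ = 1/(1 + K1/[H⁺] + K1K2/[H⁺]²) = 1/(1 + 10^+2.10 + 10^+0.87) = 0.007446
DIC = [CO2*]/α₀ = 2.641×10^-5 / 0.007446 = 3.547 mmol/kg
[CO3²⁻] = α₂·DIC; α₂ = 0.05520, so [CO3²⁻] = 0.05520 × 3.547 = 0.196 mmol/kg

[CO3²⁻] = 0.196 mmol/kg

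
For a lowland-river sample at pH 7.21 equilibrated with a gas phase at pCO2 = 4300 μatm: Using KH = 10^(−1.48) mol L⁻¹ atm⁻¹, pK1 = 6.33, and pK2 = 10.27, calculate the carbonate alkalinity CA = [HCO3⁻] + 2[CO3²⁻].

[CO2*] = KH · pCO2 = 10^(−1.48) × 4300×10^-6 = 1.424×10^-4 mol/L
α₀ = 1/(1 + K1/[H⁺] + K1K2/[H⁺]²) = 1/(1 + 10^+0.88 + 10^-2.18) = 0.1164
DIC = [CO2*]/α₀ = 1.424×10^-4 / 0.1164 = 1.223 mmol/L
CA = (α₁ + 2α₂)·DIC = (0.8828 + 2×0.0007689) × 1.223 = 1.08 mmol/L

CA = 1.08 mmol/L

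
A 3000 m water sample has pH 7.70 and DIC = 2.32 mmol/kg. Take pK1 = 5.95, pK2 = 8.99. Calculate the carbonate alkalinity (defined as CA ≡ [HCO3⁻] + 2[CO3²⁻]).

CA = 2.39 mmol/kg

CA = [HCO3⁻] + 2[CO3²⁻] = (α₁ + 2α₂)·DIC
At pH 7.70: [H⁺]/K1 = 10^-1.75 = 0.017783, K2/[H⁺] = 10^-1.29 = 0.051286
α₁ = 1/(1 + 0.017783 + 0.051286) = 1/1.0691 = 0.9354; α₂ = α₁·K2/[H⁺] = 0.04797
α₁ + 2α₂ = 1.0313
CA = 1.0313 × 2.32 = 2.39 mmol/kg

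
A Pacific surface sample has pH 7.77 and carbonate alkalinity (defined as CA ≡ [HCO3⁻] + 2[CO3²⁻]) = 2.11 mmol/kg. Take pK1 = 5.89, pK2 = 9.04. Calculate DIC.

DIC = 2.03 mmol/kg

CA = [HCO3⁻] + 2[CO3²⁻] = (α₁ + 2α₂)·DIC
At pH 7.77: [H⁺]/K1 = 10^-1.88 = 0.013183, K2/[H⁺] = 10^-1.27 = 0.053703
α₁ = 1/(1 + 0.013183 + 0.053703) = 1/1.0669 = 0.9373; α₂ = α₁·K2/[H⁺] = 0.05034
α₁ + 2α₂ = 1.0380
DIC = CA / (α₁ + 2α₂) = 2.11 / 1.0380 = 2.03 mmol/kg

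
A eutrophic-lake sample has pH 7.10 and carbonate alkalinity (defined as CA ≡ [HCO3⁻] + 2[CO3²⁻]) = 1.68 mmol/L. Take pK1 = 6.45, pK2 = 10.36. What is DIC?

CA = [HCO3⁻] + 2[CO3²⁻] = (α₁ + 2α₂)·DIC
At pH 7.10: [H⁺]/K1 = 10^-0.65 = 0.22387, K2/[H⁺] = 10^-3.26 = 0.00054954
α₁ = 1/(1 + 0.22387 + 0.00054954) = 1/1.2244 = 0.8167; α₂ = α₁·K2/[H⁺] = 0.0004488
α₁ + 2α₂ = 0.8176
DIC = CA / (α₁ + 2α₂) = 1.68 / 0.8176 = 2.05 mmol/L

DIC = 2.05 mmol/L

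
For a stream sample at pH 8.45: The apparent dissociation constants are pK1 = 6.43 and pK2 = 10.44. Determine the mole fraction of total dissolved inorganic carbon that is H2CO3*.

α₀ = 1 / (1 + K1/[H⁺] + K1K2/[H⁺]²) = 1 / (1 + 10^+2.02 + 10^+0.03)
   = 1 / (1 + 104.71 + 1.0715) = 1/106.78 = 0.009365

α₀ = 0.00936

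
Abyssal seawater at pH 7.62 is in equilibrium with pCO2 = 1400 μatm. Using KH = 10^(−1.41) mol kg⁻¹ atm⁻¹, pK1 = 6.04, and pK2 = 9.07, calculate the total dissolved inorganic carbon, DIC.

DIC = 2.20 mmol/kg

[CO2*] = KH · pCO2 = 10^(−1.41) × 1400×10^-6 = 5.447×10^-5 mol/kg
α₀ = 1/(1 + K1/[H⁺] + K1K2/[H⁺]²) = 1/(1 + 10^+1.58 + 10^+0.13) = 0.02477
DIC = [CO2*]/α₀ = 5.447×10^-5 / 0.02477 = 2.20 mmol/kg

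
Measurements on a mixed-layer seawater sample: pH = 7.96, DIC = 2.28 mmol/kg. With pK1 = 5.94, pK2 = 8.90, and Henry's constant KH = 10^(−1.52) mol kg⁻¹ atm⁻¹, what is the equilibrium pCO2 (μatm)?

pCO2 = 641 μatm

α₀ = 1 / (1 + K1/[H⁺] + K1K2/[H⁺]²) = 1 / (1 + 10^+2.02 + 10^+1.08)
   = 1 / (1 + 104.71 + 12.023) = 1/117.74 = 0.008494
[CO2*] = α₀ × DIC = 0.008494 × 2.28 = 0.01937 mmol/kg = 19.37 μmol/kg
pCO2 = [CO2*]/KH = 1.937×10^-5 / 3.020×10^-2 = 641 μatm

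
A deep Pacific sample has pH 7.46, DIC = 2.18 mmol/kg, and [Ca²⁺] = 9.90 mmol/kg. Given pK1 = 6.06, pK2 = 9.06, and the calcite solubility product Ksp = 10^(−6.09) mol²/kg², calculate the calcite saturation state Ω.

Ω = 0.626

α₂ = 1 / (1 + [H⁺]/K2 + [H⁺]²/(K1K2)) = 1 / (1 + 10^+1.60 + 10^+0.20)
   = 1 / (1 + 39.811 + 1.5849) = 1/42.396 = 0.02359
[CO3²⁻] = α₂ × DIC = 0.02359 × 2.18 = 0.05142 mmol/kg
Ksp = 10^(−6.09) = 8.128×10^-7
Ω = [Ca²⁺][CO3²⁻]/Ksp = (9.90×10^-3)(5.142×10^-5) / 8.128×10^-7 = 0.626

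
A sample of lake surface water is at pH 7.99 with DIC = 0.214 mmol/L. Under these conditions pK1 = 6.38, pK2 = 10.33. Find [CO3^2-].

α₂ = 1 / (1 + [H⁺]/K2 + [H⁺]²/(K1K2)) = 1 / (1 + 10^+2.34 + 10^+0.73)
   = 1 / (1 + 218.78 + 5.3703) = 1/225.15 = 0.004442
[CO3²⁻] = α₂ × DIC = 0.004442 × 0.214 = 0.000950 mmol/L = 0.950 μmol/L

[CO3²⁻] = 0.950 μmol/L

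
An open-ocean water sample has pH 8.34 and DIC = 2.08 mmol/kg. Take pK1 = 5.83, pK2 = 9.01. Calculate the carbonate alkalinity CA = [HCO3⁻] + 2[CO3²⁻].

CA = [HCO3⁻] + 2[CO3²⁻] = (α₁ + 2α₂)·DIC
At pH 8.34: [H⁺]/K1 = 10^-2.51 = 0.0030903, K2/[H⁺] = 10^-0.67 = 0.21380
α₁ = 1/(1 + 0.0030903 + 0.21380) = 1/1.2169 = 0.8218; α₂ = α₁·K2/[H⁺] = 0.1757
α₁ + 2α₂ = 1.1732
CA = 1.1732 × 2.08 = 2.44 mmol/kg

CA = 2.44 mmol/kg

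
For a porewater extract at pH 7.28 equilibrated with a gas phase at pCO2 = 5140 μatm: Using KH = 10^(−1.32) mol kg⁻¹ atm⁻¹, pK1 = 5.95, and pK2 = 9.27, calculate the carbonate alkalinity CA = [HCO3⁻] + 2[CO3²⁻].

CA = 5.37 mmol/kg

[CO2*] = KH · pCO2 = 10^(−1.32) × 5140×10^-6 = 2.460×10^-4 mol/kg
α₀ = 1/(1 + K1/[H⁺] + K1K2/[H⁺]²) = 1/(1 + 10^+1.33 + 10^-0.66) = 0.04425
DIC = [CO2*]/α₀ = 2.460×10^-4 / 0.04425 = 5.560 mmol/kg
CA = (α₁ + 2α₂)·DIC = (0.9461 + 2×0.009681) × 5.560 = 5.37 mmol/kg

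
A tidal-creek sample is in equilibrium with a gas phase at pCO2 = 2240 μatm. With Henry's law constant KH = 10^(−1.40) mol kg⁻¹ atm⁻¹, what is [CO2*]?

[CO2*] = 89.2 μmol/kg

KH = 10^(−1.40) = 3.981×10^-2 mol kg⁻¹ atm⁻¹
[CO2*] = KH · pCO2 = 3.981×10^-2 × 2240×10^-6 atm = 8.92×10^-5 mol/kg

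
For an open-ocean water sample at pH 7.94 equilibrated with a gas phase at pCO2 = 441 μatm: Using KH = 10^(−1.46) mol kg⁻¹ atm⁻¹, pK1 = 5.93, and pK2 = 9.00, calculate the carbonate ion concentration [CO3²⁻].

[CO3²⁻] = 0.136 mmol/kg

[CO2*] = KH · pCO2 = 10^(−1.46) × 441×10^-6 = 1.529×10^-5 mol/kg
α₀ = 1/(1 + K1/[H⁺] + K1K2/[H⁺]²) = 1/(1 + 10^+2.01 + 10^+0.95) = 0.008909
DIC = [CO2*]/α₀ = 1.529×10^-5 / 0.008909 = 1.716 mmol/kg
[CO3²⁻] = α₂·DIC; α₂ = 0.07940, so [CO3²⁻] = 0.07940 × 1.716 = 0.136 mmol/kg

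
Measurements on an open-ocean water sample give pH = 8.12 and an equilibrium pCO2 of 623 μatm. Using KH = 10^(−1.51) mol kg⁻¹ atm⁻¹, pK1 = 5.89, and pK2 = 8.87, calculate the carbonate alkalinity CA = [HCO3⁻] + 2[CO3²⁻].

[CO2*] = KH · pCO2 = 10^(−1.51) × 623×10^-6 = 1.925×10^-5 mol/kg
α₀ = 1/(1 + K1/[H⁺] + K1K2/[H⁺]²) = 1/(1 + 10^+2.23 + 10^+1.48) = 0.004975
DIC = [CO2*]/α₀ = 1.925×10^-5 / 0.004975 = 3.870 mmol/kg
CA = (α₁ + 2α₂)·DIC = (0.8448 + 2×0.1502) × 3.870 = 4.43 mmol/kg

CA = 4.43 mmol/kg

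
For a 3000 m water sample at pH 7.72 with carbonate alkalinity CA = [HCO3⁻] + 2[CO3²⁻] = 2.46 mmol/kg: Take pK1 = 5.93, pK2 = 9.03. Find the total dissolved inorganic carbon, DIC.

DIC = 2.39 mmol/kg

CA = [HCO3⁻] + 2[CO3²⁻] = (α₁ + 2α₂)·DIC
At pH 7.72: [H⁺]/K1 = 10^-1.79 = 0.016218, K2/[H⁺] = 10^-1.31 = 0.048978
α₁ = 1/(1 + 0.016218 + 0.048978) = 1/1.0652 = 0.9388; α₂ = α₁·K2/[H⁺] = 0.04598
α₁ + 2α₂ = 1.0308
DIC = CA / (α₁ + 2α₂) = 2.46 / 1.0308 = 2.39 mmol/kg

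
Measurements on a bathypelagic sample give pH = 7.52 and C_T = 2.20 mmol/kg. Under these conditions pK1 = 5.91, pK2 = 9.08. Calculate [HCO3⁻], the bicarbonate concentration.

[HCO3⁻] = 2.09 mmol/kg

α₁ = 1 / (1 + [H⁺]/K1 + K2/[H⁺]) = 1 / (1 + 10^-1.61 + 10^-1.56)
   = 1 / (1 + 0.024547 + 0.027542) = 1/1.0521 = 0.9505
[HCO3⁻] = α₁ × DIC = 0.9505 × 2.20 = 2.09 mmol/kg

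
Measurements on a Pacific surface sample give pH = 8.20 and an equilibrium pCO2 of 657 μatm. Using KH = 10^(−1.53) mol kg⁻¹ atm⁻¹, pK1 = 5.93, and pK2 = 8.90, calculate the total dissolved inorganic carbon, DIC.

DIC = 4.35 mmol/kg

[CO2*] = KH · pCO2 = 10^(−1.53) × 657×10^-6 = 1.939×10^-5 mol/kg
α₀ = 1/(1 + K1/[H⁺] + K1K2/[H⁺]²) = 1/(1 + 10^+2.27 + 10^+1.57) = 0.004457
DIC = [CO2*]/α₀ = 1.939×10^-5 / 0.004457 = 4.35 mmol/kg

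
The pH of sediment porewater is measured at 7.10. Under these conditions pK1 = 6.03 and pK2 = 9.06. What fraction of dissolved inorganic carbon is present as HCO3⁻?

α₁ = 1 / (1 + [H⁺]/K1 + K2/[H⁺]) = 1 / (1 + 10^-1.07 + 10^-1.96)
   = 1 / (1 + 0.085114 + 0.010965) = 1/1.0961 = 0.9123

α₁ = 0.912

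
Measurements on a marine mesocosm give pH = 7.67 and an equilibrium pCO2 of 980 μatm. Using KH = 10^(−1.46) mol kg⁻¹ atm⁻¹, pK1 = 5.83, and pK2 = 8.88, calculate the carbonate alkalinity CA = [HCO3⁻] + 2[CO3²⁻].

CA = 2.64 mmol/kg

[CO2*] = KH · pCO2 = 10^(−1.46) × 980×10^-6 = 3.398×10^-5 mol/kg
α₀ = 1/(1 + K1/[H⁺] + K1K2/[H⁺]²) = 1/(1 + 10^+1.84 + 10^+0.63) = 0.01343
DIC = [CO2*]/α₀ = 3.398×10^-5 / 0.01343 = 2.530 mmol/kg
CA = (α₁ + 2α₂)·DIC = (0.9293 + 2×0.05730) × 2.530 = 2.64 mmol/kg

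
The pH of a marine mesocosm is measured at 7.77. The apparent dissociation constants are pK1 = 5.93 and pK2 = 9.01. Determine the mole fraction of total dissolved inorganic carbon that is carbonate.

α₂ = 0.0537

α₂ = 1 / (1 + [H⁺]/K2 + [H⁺]²/(K1K2)) = 1 / (1 + 10^+1.24 + 10^-0.60)
   = 1 / (1 + 17.378 + 0.25119) = 1/18.629 = 0.05368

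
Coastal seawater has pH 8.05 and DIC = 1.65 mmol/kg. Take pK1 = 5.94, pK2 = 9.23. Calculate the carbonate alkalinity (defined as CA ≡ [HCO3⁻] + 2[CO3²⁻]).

CA = [HCO3⁻] + 2[CO3²⁻] = (α₁ + 2α₂)·DIC
At pH 8.05: [H⁺]/K1 = 10^-2.11 = 0.0077625, K2/[H⁺] = 10^-1.18 = 0.066069
α₁ = 1/(1 + 0.0077625 + 0.066069) = 1/1.0738 = 0.9312; α₂ = α₁·K2/[H⁺] = 0.06153
α₁ + 2α₂ = 1.0543
CA = 1.0543 × 1.65 = 1.74 mmol/kg

CA = 1.74 mmol/kg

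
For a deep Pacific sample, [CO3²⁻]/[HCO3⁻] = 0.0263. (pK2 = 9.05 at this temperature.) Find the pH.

pH = 7.47

From K2 = [H⁺][CO3²⁻]/[HCO3⁻]:  pH = pK2 + log₁₀([CO3²⁻]/[HCO3⁻])
log₁₀(0.0263) = -1.580
pH = 9.05 + (-1.580) = 7.47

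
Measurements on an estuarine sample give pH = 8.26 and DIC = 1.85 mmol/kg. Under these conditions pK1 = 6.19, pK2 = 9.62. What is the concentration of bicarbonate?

α₁ = 1 / (1 + [H⁺]/K1 + K2/[H⁺]) = 1 / (1 + 10^-2.07 + 10^-1.36)
   = 1 / (1 + 0.0085114 + 0.043652) = 1/1.0522 = 0.9504
[HCO3⁻] = α₁ × DIC = 0.9504 × 1.85 = 1.76 mmol/kg

[HCO3⁻] = 1.76 mmol/kg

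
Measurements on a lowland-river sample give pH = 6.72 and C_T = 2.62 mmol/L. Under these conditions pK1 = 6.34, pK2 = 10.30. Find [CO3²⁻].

α₂ = 1 / (1 + [H⁺]/K2 + [H⁺]²/(K1K2)) = 1 / (1 + 10^+3.58 + 10^+3.20)
   = 1 / (1 + 3801.9 + 1584.9) = 1/5387.8 = 0.0001856
[CO3²⁻] = α₂ × DIC = 0.0001856 × 2.62 = 0.000486 mmol/L = 0.486 μmol/L

[CO3²⁻] = 0.486 μmol/L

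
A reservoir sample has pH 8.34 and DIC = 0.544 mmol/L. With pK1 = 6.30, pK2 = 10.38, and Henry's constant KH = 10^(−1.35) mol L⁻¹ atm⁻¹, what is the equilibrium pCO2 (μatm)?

pCO2 = 109 μatm

α₀ = 1 / (1 + K1/[H⁺] + K1K2/[H⁺]²) = 1 / (1 + 10^+2.04 + 10^-0.00)
   = 1 / (1 + 109.65 + 1.0000) = 1/111.65 = 0.008957
[CO2*] = α₀ × DIC = 0.008957 × 0.544 = 0.004872 mmol/L = 4.872 μmol/L
pCO2 = [CO2*]/KH = 4.872×10^-6 / 4.467×10^-2 = 109 μatm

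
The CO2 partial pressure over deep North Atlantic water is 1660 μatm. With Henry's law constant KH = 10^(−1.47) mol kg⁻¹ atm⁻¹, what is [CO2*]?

KH = 10^(−1.47) = 3.388×10^-2 mol kg⁻¹ atm⁻¹
[CO2*] = KH · pCO2 = 3.388×10^-2 × 1660×10^-6 atm = 5.62×10^-5 mol/kg

[CO2*] = 56.2 μmol/kg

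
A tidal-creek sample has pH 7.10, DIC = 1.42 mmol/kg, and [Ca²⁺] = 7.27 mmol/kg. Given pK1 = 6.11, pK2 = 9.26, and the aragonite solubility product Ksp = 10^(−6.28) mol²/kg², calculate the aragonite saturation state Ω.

α₂ = 1 / (1 + [H⁺]/K2 + [H⁺]²/(K1K2)) = 1 / (1 + 10^+2.16 + 10^+1.17)
   = 1 / (1 + 144.54 + 14.791) = 1/160.34 = 0.006237
[CO3²⁻] = α₂ × DIC = 0.006237 × 1.42 = 0.008856 mmol/kg = 8.856 μmol/kg
Ksp = 10^(−6.28) = 5.248×10^-7
Ω = [Ca²⁺][CO3²⁻]/Ksp = (7.27×10^-3)(8.856×10^-6) / 5.248×10^-7 = 0.123

Ω = 0.123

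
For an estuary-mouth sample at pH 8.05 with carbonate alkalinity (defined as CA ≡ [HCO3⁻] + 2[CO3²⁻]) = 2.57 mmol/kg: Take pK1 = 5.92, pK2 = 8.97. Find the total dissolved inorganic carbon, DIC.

CA = [HCO3⁻] + 2[CO3²⁻] = (α₁ + 2α₂)·DIC
At pH 8.05: [H⁺]/K1 = 10^-2.13 = 0.0074131, K2/[H⁺] = 10^-0.92 = 0.12023
α₁ = 1/(1 + 0.0074131 + 0.12023) = 1/1.1276 = 0.8868; α₂ = α₁·K2/[H⁺] = 0.1066
α₁ + 2α₂ = 1.1000
DIC = CA / (α₁ + 2α₂) = 2.57 / 1.1000 = 2.34 mmol/kg

DIC = 2.34 mmol/kg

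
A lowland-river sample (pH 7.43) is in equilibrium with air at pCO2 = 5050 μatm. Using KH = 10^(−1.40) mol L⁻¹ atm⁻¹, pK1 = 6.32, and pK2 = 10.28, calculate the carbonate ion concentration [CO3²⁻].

[CO2*] = KH · pCO2 = 10^(−1.40) × 5050×10^-6 = 2.010×10^-4 mol/L
α₀ = 1/(1 + K1/[H⁺] + K1K2/[H⁺]²) = 1/(1 + 10^+1.11 + 10^-1.74) = 0.07194
DIC = [CO2*]/α₀ = 2.010×10^-4 / 0.07194 = 2.795 mmol/L
[CO3²⁻] = α₂·DIC; α₂ = 0.001309, so [CO3²⁻] = 0.001309 × 2.795 = 0.00366 mmol/L = 3.66 μmol/L

[CO3²⁻] = 3.66 μmol/L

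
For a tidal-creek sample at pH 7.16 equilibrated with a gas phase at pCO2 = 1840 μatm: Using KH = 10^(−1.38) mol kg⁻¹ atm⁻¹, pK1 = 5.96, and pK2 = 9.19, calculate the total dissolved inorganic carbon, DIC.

DIC = 1.30 mmol/kg

[CO2*] = KH · pCO2 = 10^(−1.38) × 1840×10^-6 = 7.670×10^-5 mol/kg
α₀ = 1/(1 + K1/[H⁺] + K1K2/[H⁺]²) = 1/(1 + 10^+1.20 + 10^-0.83) = 0.05883
DIC = [CO2*]/α₀ = 7.670×10^-5 / 0.05883 = 1.30 mmol/kg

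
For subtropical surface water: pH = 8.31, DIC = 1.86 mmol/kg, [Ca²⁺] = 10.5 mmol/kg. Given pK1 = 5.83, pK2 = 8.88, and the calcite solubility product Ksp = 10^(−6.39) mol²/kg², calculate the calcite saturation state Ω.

Ω = 10.1

α₂ = 1 / (1 + [H⁺]/K2 + [H⁺]²/(K1K2)) = 1 / (1 + 10^+0.57 + 10^-1.91)
   = 1 / (1 + 3.7154 + 0.012303) = 1/4.7277 = 0.2115
[CO3²⁻] = α₂ × DIC = 0.2115 × 1.86 = 0.3934 mmol/kg
Ksp = 10^(−6.39) = 4.074×10^-7
Ω = [Ca²⁺][CO3²⁻]/Ksp = (10.5×10^-3)(3.934×10^-4) / 4.074×10^-7 = 10.1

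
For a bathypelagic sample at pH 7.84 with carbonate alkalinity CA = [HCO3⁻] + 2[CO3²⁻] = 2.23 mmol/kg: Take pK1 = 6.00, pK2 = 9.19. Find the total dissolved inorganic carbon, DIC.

CA = [HCO3⁻] + 2[CO3²⁻] = (α₁ + 2α₂)·DIC
At pH 7.84: [H⁺]/K1 = 10^-1.84 = 0.014454, K2/[H⁺] = 10^-1.35 = 0.044668
α₁ = 1/(1 + 0.014454 + 0.044668) = 1/1.0591 = 0.9442; α₂ = α₁·K2/[H⁺] = 0.04217
α₁ + 2α₂ = 1.0285
DIC = CA / (α₁ + 2α₂) = 2.23 / 1.0285 = 2.17 mmol/kg

DIC = 2.17 mmol/kg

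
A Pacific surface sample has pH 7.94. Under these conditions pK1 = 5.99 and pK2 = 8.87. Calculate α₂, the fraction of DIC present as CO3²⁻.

α₂ = 0.104

α₂ = 1 / (1 + [H⁺]/K2 + [H⁺]²/(K1K2)) = 1 / (1 + 10^+0.93 + 10^-1.02)
   = 1 / (1 + 8.5114 + 0.095499) = 1/9.6069 = 0.1041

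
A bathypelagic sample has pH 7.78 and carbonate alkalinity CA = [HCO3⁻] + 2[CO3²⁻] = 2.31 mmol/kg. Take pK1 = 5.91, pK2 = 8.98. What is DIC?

DIC = 2.21 mmol/kg

CA = [HCO3⁻] + 2[CO3²⁻] = (α₁ + 2α₂)·DIC
At pH 7.78: [H⁺]/K1 = 10^-1.87 = 0.013490, K2/[H⁺] = 10^-1.20 = 0.063096
α₁ = 1/(1 + 0.013490 + 0.063096) = 1/1.0766 = 0.9289; α₂ = α₁·K2/[H⁺] = 0.05861
α₁ + 2α₂ = 1.0461
DIC = CA / (α₁ + 2α₂) = 2.31 / 1.0461 = 2.21 mmol/kg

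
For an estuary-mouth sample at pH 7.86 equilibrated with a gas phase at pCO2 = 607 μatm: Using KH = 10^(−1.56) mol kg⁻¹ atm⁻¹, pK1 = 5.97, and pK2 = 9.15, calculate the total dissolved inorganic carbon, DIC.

DIC = 1.38 mmol/kg

[CO2*] = KH · pCO2 = 10^(−1.56) × 607×10^-6 = 1.672×10^-5 mol/kg
α₀ = 1/(1 + K1/[H⁺] + K1K2/[H⁺]²) = 1/(1 + 10^+1.89 + 10^+0.60) = 0.01211
DIC = [CO2*]/α₀ = 1.672×10^-5 / 0.01211 = 1.38 mmol/kg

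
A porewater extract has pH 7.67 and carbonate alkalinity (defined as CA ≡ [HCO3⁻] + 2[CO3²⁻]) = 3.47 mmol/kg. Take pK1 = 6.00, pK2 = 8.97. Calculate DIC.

DIC = 3.38 mmol/kg

CA = [HCO3⁻] + 2[CO3²⁻] = (α₁ + 2α₂)·DIC
At pH 7.67: [H⁺]/K1 = 10^-1.67 = 0.021380, K2/[H⁺] = 10^-1.30 = 0.050119
α₁ = 1/(1 + 0.021380 + 0.050119) = 1/1.0715 = 0.9333; α₂ = α₁·K2/[H⁺] = 0.04677
α₁ + 2α₂ = 1.0268
DIC = CA / (α₁ + 2α₂) = 3.47 / 1.0268 = 3.38 mmol/kg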